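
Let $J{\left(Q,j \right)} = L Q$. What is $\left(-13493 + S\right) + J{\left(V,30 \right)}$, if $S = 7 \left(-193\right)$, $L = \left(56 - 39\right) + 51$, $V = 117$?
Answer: $-6888$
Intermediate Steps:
$L = 68$ ($L = 17 + 51 = 68$)
$J{\left(Q,j \right)} = 68 Q$
$S = -1351$
$\left(-13493 + S\right) + J{\left(V,30 \right)} = \left(-13493 - 1351\right) + 68 \cdot 117 = -14844 + 7956 = -6888$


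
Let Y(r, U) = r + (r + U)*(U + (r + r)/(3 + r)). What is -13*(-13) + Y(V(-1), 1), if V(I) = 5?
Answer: 375/2 ≈ 187.50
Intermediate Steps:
Y(r, U) = r + (U + r)*(U + 2*r/(3 + r)) (Y(r, U) = r + (U + r)*(U + (2*r)/(3 + r)) = r + (U + r)*(U + 2*r/(3 + r)))
-13*(-13) + Y(V(-1), 1) = -13*(-13) + (3*5 + 3*1² + 3*5² + 1*5² + 5*1² + 5*1*5)/(3 + 5) = 169 + (15 + 3*1 + 3*25 + 1*25 + 5*1 + 25)/8 = 169 + (15 + 3 + 75 + 25 + 5 + 25)/8 = 169 + (⅛)*148 = 169 + 37/2 = 375/2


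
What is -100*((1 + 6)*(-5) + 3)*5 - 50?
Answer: 15950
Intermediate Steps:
-100*((1 + 6)*(-5) + 3)*5 - 50 = -100*(7*(-5) + 3)*5 - 50 = -100*(-35 + 3)*5 - 50 = -(-3200)*5 - 50 = -100*(-160) - 50 = 16000 - 50 = 15950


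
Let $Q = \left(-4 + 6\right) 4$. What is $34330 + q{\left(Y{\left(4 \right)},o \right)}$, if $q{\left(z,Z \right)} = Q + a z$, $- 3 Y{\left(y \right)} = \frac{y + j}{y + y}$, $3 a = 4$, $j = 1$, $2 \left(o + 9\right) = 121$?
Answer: $\frac{618079}{18} \approx 34338.0$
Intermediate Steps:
$o = \frac{103}{2}$ ($o = -9 + \frac{1}{2} \cdot 121 = -9 + \frac{121}{2} = \frac{103}{2} \approx 51.5$)
$a = \frac{4}{3}$ ($a = \frac{1}{3} \cdot 4 = \frac{4}{3} \approx 1.3333$)
$Q = 8$ ($Q = 2 \cdot 4 = 8$)
$Y{\left(y \right)} = - \frac{1 + y}{6 y}$ ($Y{\left(y \right)} = - \frac{\left(y + 1\right) \frac{1}{y + y}}{3} = - \frac{\left(1 + y\right) \frac{1}{2 y}}{3} = - \frac{\frac{1}{2} \frac{1}{y} \left(1 + y\right)}{3} = - \frac{1 + y}{6 y}$)
$q{\left(z,Z \right)} = 8 + \frac{4 z}{3}$
$34330 + q{\left(Y{\left(4 \right)},o \right)} = 34330 + \left(8 + \frac{4 \frac{-1 - 4}{6 \cdot 4}}{3}\right) = 34330 + \left(8 + \frac{4 \cdot \frac{1}{6} \cdot \frac{1}{4} \left(-1 - 4\right)}{3}\right) = 34330 + \left(8 + \frac{4 \cdot \frac{1}{6} \cdot \frac{1}{4} \left(-5\right)}{3}\right) = 34330 + \left(8 + \frac{4}{3} \left(- \frac{5}{24}\right)\right) = 34330 + \left(8 - \frac{5}{18}\right) = 34330 + \frac{139}{18} = \frac{618079}{18}$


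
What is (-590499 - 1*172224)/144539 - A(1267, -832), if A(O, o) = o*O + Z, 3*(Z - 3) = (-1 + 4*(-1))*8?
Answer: 457096951388/433617 ≈ 1.0541e+6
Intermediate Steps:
Z = -31/3 (Z = 3 + ((-1 + 4*(-1))*8)/3 = 3 + ((-1 - 4)*8)/3 = 3 + (-5*8)/3 = 3 + (1/3)*(-40) = 3 - 40/3 = -31/3 ≈ -10.333)
A(O, o) = -31/3 + O*o (A(O, o) = o*O - 31/3 = O*o - 31/3 = -31/3 + O*o)
(-590499 - 1*172224)/144539 - A(1267, -832) = (-590499 - 1*172224)/144539 - (-31/3 + 1267*(-832)) = (-590499 - 172224)*(1/144539) - (-31/3 - 1054144) = -762723*1/144539 - 1*(-3162463/3) = -762723/144539 + 3162463/3 = 457096951388/433617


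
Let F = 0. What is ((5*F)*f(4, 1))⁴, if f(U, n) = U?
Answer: 0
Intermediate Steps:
((5*F)*f(4, 1))⁴ = ((5*0)*4)⁴ = (0*4)⁴ = 0⁴ = 0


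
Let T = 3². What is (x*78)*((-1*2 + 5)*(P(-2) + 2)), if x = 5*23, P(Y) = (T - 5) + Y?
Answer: 107640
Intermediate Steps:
T = 9
P(Y) = 4 + Y (P(Y) = (9 - 5) + Y = 4 + Y)
x = 115
(x*78)*((-1*2 + 5)*(P(-2) + 2)) = (115*78)*((-1*2 + 5)*((4 - 2) + 2)) = 8970*((-2 + 5)*(2 + 2)) = 8970*(3*4) = 8970*12 = 107640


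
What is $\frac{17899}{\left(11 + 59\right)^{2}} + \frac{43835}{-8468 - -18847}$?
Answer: $\frac{57223603}{7265300} \approx 7.8763$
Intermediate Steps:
$\frac{17899}{\left(11 + 59\right)^{2}} + \frac{43835}{-8468 - -18847} = \frac{17899}{70^{2}} + \frac{43835}{-8468 + 18847} = \frac{17899}{4900} + \frac{43835}{10379} = 17899 \cdot \frac{1}{4900} + 43835 \cdot \frac{1}{10379} = \frac{2557}{700} + \frac{43835}{10379} = \frac{57223603}{7265300}$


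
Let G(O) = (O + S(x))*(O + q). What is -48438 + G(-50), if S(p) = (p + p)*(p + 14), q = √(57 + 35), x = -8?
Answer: -41138 - 292*√23 ≈ -42538.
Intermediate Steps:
q = 2*√23 (q = √92 = 2*√23 ≈ 9.5917)
S(p) = 2*p*(14 + p) (S(p) = (2*p)*(14 + p) = 2*p*(14 + p))
G(O) = (-96 + O)*(O + 2*√23) (G(O) = (O + 2*(-8)*(14 - 8))*(O + 2*√23) = (O + 2*(-8)*6)*(O + 2*√23) = (O - 96)*(O + 2*√23) = (-96 + O)*(O + 2*√23))
-48438 + G(-50) = -48438 + ((-50)² - 192*√23 - 96*(-50) + 2*(-50)*√23) = -48438 + (2500 - 192*√23 + 4800 - 100*√23) = -48438 + (7300 - 292*√23) = -41138 - 292*√23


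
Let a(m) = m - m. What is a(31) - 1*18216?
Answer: -18216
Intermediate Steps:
a(m) = 0
a(31) - 1*18216 = 0 - 1*18216 = 0 - 18216 = -18216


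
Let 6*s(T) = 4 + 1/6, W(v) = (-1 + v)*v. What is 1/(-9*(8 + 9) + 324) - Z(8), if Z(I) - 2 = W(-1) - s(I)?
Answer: -2257/684 ≈ -3.2997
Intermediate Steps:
W(v) = v*(-1 + v)
s(T) = 25/36 (s(T) = (4 + 1/6)/6 = (4 + ⅙)/6 = (⅙)*(25/6) = 25/36)
Z(I) = 119/36 (Z(I) = 2 + (-(-1 - 1) - 1*25/36) = 2 + (-1*(-2) - 25/36) = 2 + (2 - 25/36) = 2 + 47/36 = 119/36)
1/(-9*(8 + 9) + 324) - Z(8) = 1/(-9*(8 + 9) + 324) - 1*119/36 = 1/(-9*17 + 324) - 119/36 = 1/(-153 + 324) - 119/36 = 1/171 - 119/36 = -2257/684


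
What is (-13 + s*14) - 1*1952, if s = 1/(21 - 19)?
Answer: -1958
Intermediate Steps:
s = ½ (s = 1/2 = ½ ≈ 0.50000)
(-13 + s*14) - 1*1952 = (-13 + (½)*14) - 1*1952 = (-13 + 7) - 1952 = -6 - 1952 = -1958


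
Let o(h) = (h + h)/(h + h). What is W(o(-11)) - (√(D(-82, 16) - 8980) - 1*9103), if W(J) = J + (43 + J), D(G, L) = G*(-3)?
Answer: 9148 - I*√8734 ≈ 9148.0 - 93.456*I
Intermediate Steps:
D(G, L) = -3*G
o(h) = 1 (o(h) = (2*h)/((2*h)) = (2*h)*(1/(2*h)) = 1)
W(J) = 43 + 2*J
W(o(-11)) - (√(D(-82, 16) - 8980) - 1*9103) = (43 + 2*1) - (√(-3*(-82) - 8980) - 1*9103) = (43 + 2) - (√(246 - 8980) - 9103) = 45 - (√(-8734) - 9103) = 45 - (I*√8734 - 9103) = 45 - (-9103 + I*√8734) = 45 + (9103 - I*√8734) = 9148 - I*√8734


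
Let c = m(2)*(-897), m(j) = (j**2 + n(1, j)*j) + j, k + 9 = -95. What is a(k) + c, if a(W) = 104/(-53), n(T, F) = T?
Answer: -380432/53 ≈ -7178.0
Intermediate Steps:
k = -104 (k = -9 - 95 = -104)
m(j) = j**2 + 2*j (m(j) = (j**2 + 1*j) + j = (j**2 + j) + j = (j + j**2) + j = j**2 + 2*j)
a(W) = -104/53 (a(W) = 104*(-1/53) = -104/53)
c = -7176 (c = (2*(2 + 2))*(-897) = (2*4)*(-897) = 8*(-897) = -7176)
a(k) + c = -104/53 - 7176 = -380432/53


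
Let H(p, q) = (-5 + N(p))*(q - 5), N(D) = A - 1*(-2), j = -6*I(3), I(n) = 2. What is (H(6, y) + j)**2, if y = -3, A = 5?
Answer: 784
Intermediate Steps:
j = -12 (j = -6*2 = -12)
N(D) = 7 (N(D) = 5 - 1*(-2) = 5 + 2 = 7)
H(p, q) = -10 + 2*q (H(p, q) = (-5 + 7)*(q - 5) = 2*(-5 + q) = -10 + 2*q)
(H(6, y) + j)**2 = ((-10 + 2*(-3)) - 12)**2 = ((-10 - 6) - 12)**2 = (-16 - 12)**2 = (-28)**2 = 784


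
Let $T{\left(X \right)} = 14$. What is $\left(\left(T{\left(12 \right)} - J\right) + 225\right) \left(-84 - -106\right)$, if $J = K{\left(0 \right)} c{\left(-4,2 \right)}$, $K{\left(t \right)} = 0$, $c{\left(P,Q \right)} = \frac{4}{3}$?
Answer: $5258$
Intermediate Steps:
$c{\left(P,Q \right)} = \frac{4}{3}$ ($c{\left(P,Q \right)} = 4 \cdot \frac{1}{3} = \frac{4}{3}$)
$J = 0$ ($J = 0 \cdot \frac{4}{3} = 0$)
$\left(\left(T{\left(12 \right)} - J\right) + 225\right) \left(-84 - -106\right) = \left(\left(14 - 0\right) + 225\right) \left(-84 - -106\right) = \left(\left(14 + 0\right) + 225\right) \left(-84 + 106\right) = \left(14 + 225\right) 22 = 239 \cdot 22 = 5258$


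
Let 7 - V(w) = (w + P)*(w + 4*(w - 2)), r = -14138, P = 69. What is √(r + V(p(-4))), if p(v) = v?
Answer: I*√12311 ≈ 110.95*I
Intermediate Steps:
V(w) = 7 - (-8 + 5*w)*(69 + w) (V(w) = 7 - (w + 69)*(w + 4*(w - 2)) = 7 - (69 + w)*(w + 4*(-2 + w)) = 7 - (69 + w)*(w + (-8 + 4*w)) = 7 - (69 + w)*(-8 + 5*w) = 7 - (-8 + 5*w)*(69 + w))
√(r + V(p(-4))) = √(-14138 + (559 - 337*(-4) - 5*(-4)²)) = √(-14138 + (559 + 1348 - 5*16)) = √(-14138 + (559 + 1348 - 80)) = √(-14138 + 1827) = √(-12311) = I*√12311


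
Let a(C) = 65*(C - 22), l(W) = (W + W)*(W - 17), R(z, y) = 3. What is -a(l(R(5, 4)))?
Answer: 6890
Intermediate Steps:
l(W) = 2*W*(-17 + W) (l(W) = (2*W)*(-17 + W) = 2*W*(-17 + W))
a(C) = -1430 + 65*C (a(C) = 65*(-22 + C) = -1430 + 65*C)
-a(l(R(5, 4))) = -(-1430 + 65*(2*3*(-17 + 3))) = -(-1430 + 65*(2*3*(-14))) = -(-1430 + 65*(-84)) = -(-1430 - 5460) = -1*(-6890) = 6890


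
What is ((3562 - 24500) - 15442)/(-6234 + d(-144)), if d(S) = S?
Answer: 18190/3189 ≈ 5.7040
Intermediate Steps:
((3562 - 24500) - 15442)/(-6234 + d(-144)) = ((3562 - 24500) - 15442)/(-6234 - 144) = (-20938 - 15442)/(-6378) = -36380*(-1/6378) = 18190/3189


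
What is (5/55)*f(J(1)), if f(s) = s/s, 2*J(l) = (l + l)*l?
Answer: 1/11 ≈ 0.090909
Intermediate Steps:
J(l) = l² (J(l) = ((l + l)*l)/2 = ((2*l)*l)/2 = (2*l²)/2 = l²)
f(s) = 1
(5/55)*f(J(1)) = (5/55)*1 = (5*(1/55))*1 = (1/11)*1 = 1/11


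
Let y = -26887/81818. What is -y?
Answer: 26887/81818 ≈ 0.32862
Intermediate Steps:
y = -26887/81818 (y = -26887*1/81818 = -26887/81818 ≈ -0.32862)
-y = -1*(-26887/81818) = 26887/81818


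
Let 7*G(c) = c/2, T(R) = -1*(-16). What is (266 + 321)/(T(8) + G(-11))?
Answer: 8218/213 ≈ 38.582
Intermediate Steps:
T(R) = 16
G(c) = c/14 (G(c) = (c/2)/7 = c/14)
(266 + 321)/(T(8) + G(-11)) = (266 + 321)/(16 + (1/14)*(-11)) = 587/(16 - 11/14) = 587/(213/14) = 587*(14/213) = 8218/213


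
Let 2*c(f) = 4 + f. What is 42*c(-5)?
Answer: -21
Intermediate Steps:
c(f) = 2 + f/2 (c(f) = (4 + f)/2 = 2 + f/2)
42*c(-5) = 42*(2 + (½)*(-5)) = 42*(2 - 5/2) = 42*(-½) = -21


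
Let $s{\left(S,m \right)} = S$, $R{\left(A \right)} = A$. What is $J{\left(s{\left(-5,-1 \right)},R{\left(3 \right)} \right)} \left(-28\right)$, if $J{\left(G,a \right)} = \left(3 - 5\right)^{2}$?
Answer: $-112$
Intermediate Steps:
$J{\left(G,a \right)} = 4$ ($J{\left(G,a \right)} = \left(-2\right)^{2} = 4$)
$J{\left(s{\left(-5,-1 \right)},R{\left(3 \right)} \right)} \left(-28\right) = 4 \left(-28\right) = -112$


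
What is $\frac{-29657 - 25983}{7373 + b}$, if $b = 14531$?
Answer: $- \frac{6955}{2738} \approx -2.5402$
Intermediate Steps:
$\frac{-29657 - 25983}{7373 + b} = \frac{-29657 - 25983}{7373 + 14531} = - \frac{55640}{21904} = \left(-55640\right) \frac{1}{21904} = - \frac{6955}{2738}$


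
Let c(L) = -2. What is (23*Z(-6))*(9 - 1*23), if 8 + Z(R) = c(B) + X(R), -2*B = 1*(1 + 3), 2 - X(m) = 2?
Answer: 3220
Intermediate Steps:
X(m) = 0 (X(m) = 2 - 1*2 = 2 - 2 = 0)
B = -2 (B = -(1 + 3)/2 = -4/2 = -1/2*4 = -2)
Z(R) = -10 (Z(R) = -8 + (-2 + 0) = -8 - 2 = -10)
(23*Z(-6))*(9 - 1*23) = (23*(-10))*(9 - 1*23) = -230*(9 - 23) = -230*(-14) = 3220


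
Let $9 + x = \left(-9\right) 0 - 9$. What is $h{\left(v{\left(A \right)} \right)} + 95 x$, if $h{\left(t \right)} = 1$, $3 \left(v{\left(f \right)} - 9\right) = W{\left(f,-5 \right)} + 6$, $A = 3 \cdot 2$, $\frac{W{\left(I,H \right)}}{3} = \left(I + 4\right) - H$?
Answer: $-1709$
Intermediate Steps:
$W{\left(I,H \right)} = 12 - 3 H + 3 I$ ($W{\left(I,H \right)} = 3 \left(\left(I + 4\right) - H\right) = 3 \left(\left(4 + I\right) - H\right) = 3 \left(4 + I - H\right) = 12 - 3 H + 3 I$)
$A = 6$
$v{\left(f \right)} = 20 + f$ ($v{\left(f \right)} = 9 + \frac{\left(12 - -15 + 3 f\right) + 6}{3} = 9 + \frac{\left(12 + 15 + 3 f\right) + 6}{3} = 9 + \frac{\left(27 + 3 f\right) + 6}{3} = 9 + \frac{33 + 3 f}{3} = 9 + \left(11 + f\right) = 20 + f$)
$x = -18$ ($x = -9 - 9 = -18$)
$h{\left(v{\left(A \right)} \right)} + 95 x = 1 + 95 \left(-18\right) = 1 - 1710 = -1709$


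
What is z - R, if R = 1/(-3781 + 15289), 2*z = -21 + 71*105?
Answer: 42775235/11508 ≈ 3717.0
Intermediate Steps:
z = 3717 (z = (-21 + 71*105)/2 = (-21 + 7455)/2 = (½)*7434 = 3717)
R = 1/11508 ≈ 8.6896e-5
z - R = 3717 - 1*1/11508 = 3717 - 1/11508 = 42775235/11508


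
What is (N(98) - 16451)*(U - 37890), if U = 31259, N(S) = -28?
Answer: 109272249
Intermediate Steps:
(N(98) - 16451)*(U - 37890) = (-28 - 16451)*(31259 - 37890) = -16479*(-6631) = 109272249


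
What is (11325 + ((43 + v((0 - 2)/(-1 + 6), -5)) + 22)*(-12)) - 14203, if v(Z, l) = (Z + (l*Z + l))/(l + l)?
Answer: -91552/25 ≈ -3662.1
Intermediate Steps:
v(Z, l) = (Z + l + Z*l)/(2*l) (v(Z, l) = (Z + (Z*l + l))/((2*l)) = (Z + (l + Z*l))*(1/(2*l)) = (Z + l + Z*l)*(1/(2*l)) = (Z + l + Z*l)/(2*l))
(11325 + ((43 + v((0 - 2)/(-1 + 6), -5)) + 22)*(-12)) - 14203 = (11325 + ((43 + (1/2)*((0 - 2)/(-1 + 6) - 5*(1 + (0 - 2)/(-1 + 6)))/(-5)) + 22)*(-12)) - 14203 = (11325 + ((43 + (1/2)*(-1/5)*(-2/5 - 5*(1 - 2/5))) + 22)*(-12)) - 14203 = (11325 + ((43 + (1/2)*(-1/5)*(-2/5 - 5*3/5)) + 22)*(-12)) - 14203 = (11325 + ((43 + (1/2)*(-1/5)*(-2/5 - 3)) + 22)*(-12)) - 14203 = (11325 + ((43 + (1/2)*(-1/5)*(-17/5)) + 22)*(-12)) - 14203 = (11325 + ((43 + 17/50) + 22)*(-12)) - 14203 = (11325 + (2167/50 + 22)*(-12)) - 14203 = (11325 + (3267/50)*(-12)) - 14203 = (11325 - 19602/25) - 14203 = 263523/25 - 14203 = -91552/25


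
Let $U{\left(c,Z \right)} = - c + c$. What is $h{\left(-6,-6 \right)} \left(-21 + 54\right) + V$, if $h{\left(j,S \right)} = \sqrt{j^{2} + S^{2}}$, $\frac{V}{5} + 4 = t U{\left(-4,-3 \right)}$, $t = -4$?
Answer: $-20 + 198 \sqrt{2} \approx 260.01$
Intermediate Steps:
$U{\left(c,Z \right)} = 0$
$V = -20$ ($V = -20 + 5 \left(\left(-4\right) 0\right) = -20 + 5 \cdot 0 = -20 + 0 = -20$)
$h{\left(j,S \right)} = \sqrt{S^{2} + j^{2}}$
$h{\left(-6,-6 \right)} \left(-21 + 54\right) + V = \sqrt{\left(-6\right)^{2} + \left(-6\right)^{2}} \left(-21 + 54\right) - 20 = \sqrt{36 + 36} \cdot 33 - 20 = \sqrt{72} \cdot 33 - 20 = 6 \sqrt{2} \cdot 33 - 20 = 198 \sqrt{2} - 20 = -20 + 198 \sqrt{2}$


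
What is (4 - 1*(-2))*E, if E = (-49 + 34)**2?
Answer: 1350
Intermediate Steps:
E = 225 (E = (-15)**2 = 225)
(4 - 1*(-2))*E = (4 - 1*(-2))*225 = (4 + 2)*225 = 6*225 = 1350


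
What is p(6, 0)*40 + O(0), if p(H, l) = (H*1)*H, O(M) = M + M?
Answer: 1440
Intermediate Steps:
O(M) = 2*M
p(H, l) = H² (p(H, l) = H*H = H²)
p(6, 0)*40 + O(0) = 6²*40 + 2*0 = 36*40 + 0 = 1440 + 0 = 1440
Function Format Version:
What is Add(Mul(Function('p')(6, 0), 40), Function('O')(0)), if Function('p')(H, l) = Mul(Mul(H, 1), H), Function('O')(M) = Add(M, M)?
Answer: 1440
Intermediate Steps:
Function('O')(M) = Mul(2, M)
Function('p')(H, l) = Pow(H, 2) (Function('p')(H, l) = Mul(H, H) = Pow(H, 2))
Add(Mul(Function('p')(6, 0), 40), Function('O')(0)) = Add(Mul(Pow(6, 2), 40), Mul(2, 0)) = Add(Mul(36, 40), 0) = Add(1440, 0) = 1440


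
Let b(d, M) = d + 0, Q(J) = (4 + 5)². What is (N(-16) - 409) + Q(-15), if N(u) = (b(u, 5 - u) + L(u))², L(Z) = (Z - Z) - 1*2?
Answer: -4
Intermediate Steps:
Q(J) = 81 (Q(J) = 9² = 81)
L(Z) = -2 (L(Z) = 0 - 2 = -2)
b(d, M) = d
N(u) = (-2 + u)² (N(u) = (u - 2)² = (-2 + u)²)
(N(-16) - 409) + Q(-15) = ((-2 - 16)² - 409) + 81 = ((-18)² - 409) + 81 = (324 - 409) + 81 = -85 + 81 = -4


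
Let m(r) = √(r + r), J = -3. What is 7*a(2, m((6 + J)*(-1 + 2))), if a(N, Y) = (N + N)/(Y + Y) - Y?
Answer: -14*√6/3 ≈ -11.431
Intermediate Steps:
m(r) = √2*√r (m(r) = √(2*r) = √2*√r)
a(N, Y) = -Y + N/Y (a(N, Y) = (2*N)/((2*Y)) - Y = (2*N)*(1/(2*Y)) - Y = N/Y - Y = -Y + N/Y)
7*a(2, m((6 + J)*(-1 + 2))) = 7*(-√2*√((6 - 3)*(-1 + 2)) + 2/((√2*√((6 - 3)*(-1 + 2))))) = 7*(-√2*√(3*1) + 2/((√2*√(3*1)))) = 7*(-√2*√3 + 2/((√2*√3))) = 7*(-√6 + 2/(√6)) = 7*(-√6 + 2*(√6/6)) = 7*(-√6 + √6/3) = 7*(-2*√6/3) = -14*√6/3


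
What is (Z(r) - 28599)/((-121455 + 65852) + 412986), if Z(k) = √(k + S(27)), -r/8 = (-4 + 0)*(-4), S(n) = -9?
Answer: -28599/357383 + I*√137/357383 ≈ -0.080023 + 3.2751e-5*I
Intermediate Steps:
r = -128 (r = -8*(-4 + 0)*(-4) = -(-32)*(-4) = -8*16 = -128)
Z(k) = √(-9 + k) (Z(k) = √(k - 9) = √(-9 + k))
(Z(r) - 28599)/((-121455 + 65852) + 412986) = (√(-9 - 128) - 28599)/((-121455 + 65852) + 412986) = (√(-137) - 28599)/(-55603 + 412986) = (I*√137 - 28599)/357383 = (-28599 + I*√137)*(1/357383) = -28599/357383 + I*√137/357383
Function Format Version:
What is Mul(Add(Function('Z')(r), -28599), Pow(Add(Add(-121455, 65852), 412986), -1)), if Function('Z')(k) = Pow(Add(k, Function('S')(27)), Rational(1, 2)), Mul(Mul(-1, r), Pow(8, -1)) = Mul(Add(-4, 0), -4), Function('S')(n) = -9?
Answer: Add(Rational(-28599, 357383), Mul(Rational(1, 357383), I, Pow(137, Rational(1, 2)))) ≈ Add(-0.080023, Mul(3.2751e-5, I))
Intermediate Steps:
r = -128 (r = Mul(-8, Mul(Add(-4, 0), -4)) = Mul(-8, Mul(-4, -4)) = Mul(-8, 16) = -128)
Function('Z')(k) = Pow(Add(-9, k), Rational(1, 2)) (Function('Z')(k) = Pow(Add(k, -9), Rational(1, 2)) = Pow(Add(-9, k), Rational(1, 2)))
Mul(Add(Function('Z')(r), -28599), Pow(Add(Add(-121455, 65852), 412986), -1)) = Mul(Add(Pow(Add(-9, -128), Rational(1, 2)), -28599), Pow(Add(Add(-121455, 65852), 412986), -1)) = Mul(Add(Pow(-137, Rational(1, 2)), -28599), Pow(Add(-55603, 412986), -1)) = Mul(Add(Mul(I, Pow(137, Rational(1, 2))), -28599), Pow(357383, -1)) = Mul(Add(-28599, Mul(I, Pow(137, Rational(1, 2)))), Rational(1, 357383)) = Add(Rational(-28599, 357383), Mul(Rational(1, 357383), I, Pow(137, Rational(1, 2))))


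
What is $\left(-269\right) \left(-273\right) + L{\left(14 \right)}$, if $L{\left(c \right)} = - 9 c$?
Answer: $73311$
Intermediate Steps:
$\left(-269\right) \left(-273\right) + L{\left(14 \right)} = \left(-269\right) \left(-273\right) - 126 = 73437 - 126 = 73311$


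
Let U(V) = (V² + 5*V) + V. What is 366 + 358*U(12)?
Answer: 77694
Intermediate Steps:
U(V) = V² + 6*V
366 + 358*U(12) = 366 + 358*(12*(6 + 12)) = 366 + 358*(12*18) = 366 + 358*216 = 366 + 77328 = 77694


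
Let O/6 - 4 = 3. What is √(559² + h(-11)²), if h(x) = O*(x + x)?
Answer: √1166257 ≈ 1079.9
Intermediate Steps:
O = 42 (O = 24 + 6*3 = 24 + 18 = 42)
h(x) = 84*x (h(x) = 42*(x + x) = 42*(2*x) = 84*x)
√(559² + h(-11)²) = √(559² + (84*(-11))²) = √(312481 + (-924)²) = √(312481 + 853776) = √1166257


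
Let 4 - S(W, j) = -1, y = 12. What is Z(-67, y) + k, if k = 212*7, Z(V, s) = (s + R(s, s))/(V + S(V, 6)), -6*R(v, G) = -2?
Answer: 275987/186 ≈ 1483.8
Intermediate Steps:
S(W, j) = 5 (S(W, j) = 4 - 1*(-1) = 4 + 1 = 5)
R(v, G) = ⅓ (R(v, G) = -⅙*(-2) = ⅓)
Z(V, s) = (⅓ + s)/(5 + V) (Z(V, s) = (s + ⅓)/(V + 5) = (⅓ + s)/(5 + V))
k = 1484
Z(-67, y) + k = (⅓ + 12)/(5 - 67) + 1484 = (37/3)/(-62) + 1484 = -1/62*37/3 + 1484 = -37/186 + 1484 = 275987/186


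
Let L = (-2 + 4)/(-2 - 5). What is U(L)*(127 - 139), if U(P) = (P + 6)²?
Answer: -19200/49 ≈ -391.84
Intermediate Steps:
L = -2/7 (L = 2/(-7) = 2*(-⅐) = -2/7 ≈ -0.28571)
U(P) = (6 + P)²
U(L)*(127 - 139) = (6 - 2/7)²*(127 - 139) = (40/7)²*(-12) = (1600/49)*(-12) = -19200/49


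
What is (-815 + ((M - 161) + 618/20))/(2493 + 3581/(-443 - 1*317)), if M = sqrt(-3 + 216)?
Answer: -718276/1891099 + 760*sqrt(213)/1891099 ≈ -0.37395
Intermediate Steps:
M = sqrt(213) ≈ 14.595
(-815 + ((M - 161) + 618/20))/(2493 + 3581/(-443 - 1*317)) = (-815 + ((sqrt(213) - 161) + 618/20))/(2493 + 3581/(-443 - 1*317)) = (-815 + ((-161 + sqrt(213)) + 618*(1/20)))/(2493 + 3581/(-443 - 317)) = (-815 + ((-161 + sqrt(213)) + 309/10))/(2493 + 3581/(-760)) = (-815 + (-1301/10 + sqrt(213)))/(2493 + 3581*(-1/760)) = (-9451/10 + sqrt(213))/(2493 - 3581/760) = (-9451/10 + sqrt(213))/(1891099/760) = (-9451/10 + sqrt(213))*(760/1891099) = -718276/1891099 + 760*sqrt(213)/1891099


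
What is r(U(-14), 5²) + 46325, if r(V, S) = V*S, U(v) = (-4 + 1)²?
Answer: 46550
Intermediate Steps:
U(v) = 9 (U(v) = (-3)² = 9)
r(V, S) = S*V
r(U(-14), 5²) + 46325 = 5²*9 + 46325 = 25*9 + 46325 = 225 + 46325 = 46550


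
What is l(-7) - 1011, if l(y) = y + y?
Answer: -1025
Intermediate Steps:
l(y) = 2*y
l(-7) - 1011 = 2*(-7) - 1011 = -14 - 1011 = -1025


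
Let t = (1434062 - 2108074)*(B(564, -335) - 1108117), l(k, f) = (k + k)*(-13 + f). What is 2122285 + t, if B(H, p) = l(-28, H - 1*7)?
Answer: 767419379257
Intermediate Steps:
l(k, f) = 2*k*(-13 + f) (l(k, f) = (2*k)*(-13 + f) = 2*k*(-13 + f))
B(H, p) = 1120 - 56*H (B(H, p) = 2*(-28)*(-13 + (H - 1*7)) = 2*(-28)*(-13 + (H - 7)) = 2*(-28)*(-13 + (-7 + H)) = 2*(-28)*(-20 + H) = 1120 - 56*H)
t = 767417256972 (t = (1434062 - 2108074)*((1120 - 56*564) - 1108117) = -674012*((1120 - 31584) - 1108117) = -674012*(-30464 - 1108117) = -674012*(-1138581) = 767417256972)
2122285 + t = 2122285 + 767417256972 = 767419379257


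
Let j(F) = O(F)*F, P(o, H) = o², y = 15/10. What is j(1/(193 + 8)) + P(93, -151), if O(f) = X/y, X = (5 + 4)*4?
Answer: 579491/67 ≈ 8649.1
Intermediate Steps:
X = 36 (X = 9*4 = 36)
y = 3/2 (y = 15*(⅒) = 3/2 ≈ 1.5000)
O(f) = 24 (O(f) = 36/(3/2) = 36*(⅔) = 24)
j(F) = 24*F
j(1/(193 + 8)) + P(93, -151) = 24/(193 + 8) + 93² = 24/201 + 8649 = 24*(1/201) + 8649 = 8/67 + 8649 = 579491/67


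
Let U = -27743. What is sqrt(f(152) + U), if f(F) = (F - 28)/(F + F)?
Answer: I*sqrt(40060303)/38 ≈ 166.56*I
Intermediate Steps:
f(F) = (-28 + F)/(2*F) (f(F) = (-28 + F)/((2*F)) = (-28 + F)*(1/(2*F)) = (-28 + F)/(2*F))
sqrt(f(152) + U) = sqrt((1/2)*(-28 + 152)/152 - 27743) = sqrt((1/2)*(1/152)*124 - 27743) = sqrt(31/76 - 27743) = sqrt(-2108437/76) = I*sqrt(40060303)/38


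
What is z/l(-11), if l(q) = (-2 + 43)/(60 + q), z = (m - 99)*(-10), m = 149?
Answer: -24500/41 ≈ -597.56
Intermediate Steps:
z = -500 (z = (149 - 99)*(-10) = 50*(-10) = -500)
l(q) = 41/(60 + q)
z/l(-11) = -500/(41/(60 - 11)) = -500/(41/49) = -500/(41*(1/49)) = -500/41/49 = -500*49/41 = -24500/41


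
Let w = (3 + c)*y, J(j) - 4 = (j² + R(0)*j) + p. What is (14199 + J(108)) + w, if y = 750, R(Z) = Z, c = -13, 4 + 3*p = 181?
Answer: 18426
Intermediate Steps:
p = 59 (p = -4/3 + (⅓)*181 = -4/3 + 181/3 = 59)
J(j) = 63 + j² (J(j) = 4 + ((j² + 0*j) + 59) = 4 + ((j² + 0) + 59) = 4 + (j² + 59) = 4 + (59 + j²) = 63 + j²)
w = -7500 (w = (3 - 13)*750 = -10*750 = -7500)
(14199 + J(108)) + w = (14199 + (63 + 108²)) - 7500 = (14199 + (63 + 11664)) - 7500 = (14199 + 11727) - 7500 = 25926 - 7500 = 18426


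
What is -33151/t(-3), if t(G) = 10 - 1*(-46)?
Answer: -33151/56 ≈ -591.98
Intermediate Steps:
t(G) = 56 (t(G) = 10 + 46 = 56)
-33151/t(-3) = -33151/56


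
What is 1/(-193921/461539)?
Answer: -35503/14917 ≈ -2.3800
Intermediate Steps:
1/(-193921/461539) = 1/(-193921*1/461539) = 1/(-14917/35503) = -35503/14917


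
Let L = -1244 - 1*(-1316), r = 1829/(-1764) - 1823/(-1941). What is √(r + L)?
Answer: √53094590839/27174 ≈ 8.4795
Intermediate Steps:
r = -111439/1141308 (r = 1829*(-1/1764) - 1823*(-1/1941) = -1829/1764 + 1823/1941 = -111439/1141308 ≈ -0.097641)
L = 72 (L = -1244 + 1316 = 72)
√(r + L) = √(-111439/1141308 + 72) = √(82062737/1141308) = √53094590839/27174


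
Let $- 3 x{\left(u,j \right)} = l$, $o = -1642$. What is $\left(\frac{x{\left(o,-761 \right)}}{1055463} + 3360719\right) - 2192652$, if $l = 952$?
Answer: $\frac{3698554499111}{3166389} \approx 1.1681 \cdot 10^{6}$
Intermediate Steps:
$x{\left(u,j \right)} = - \frac{952}{3}$ ($x{\left(u,j \right)} = \left(- \frac{1}{3}\right) 952 = - \frac{952}{3}$)
$\left(\frac{x{\left(o,-761 \right)}}{1055463} + 3360719\right) - 2192652 = \left(- \frac{952}{3 \cdot 1055463} + 3360719\right) - 2192652 = \left(\left(- \frac{952}{3}\right) \frac{1}{1055463} + 3360719\right) - 2192652 = \left(- \frac{952}{3166389} + 3360719\right) - 2192652 = \frac{10641343672739}{3166389} - 2192652 = \frac{3698554499111}{3166389}$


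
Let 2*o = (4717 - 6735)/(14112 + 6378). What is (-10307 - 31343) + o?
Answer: -853409509/20490 ≈ -41650.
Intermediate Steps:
o = -1009/20490 (o = ((4717 - 6735)/(14112 + 6378))/2 = (-2018/20490)/2 = (-2018*1/20490)/2 = (1/2)*(-1009/10245) = -1009/20490 ≈ -0.049244)
(-10307 - 31343) + o = (-10307 - 31343) - 1009/20490 = -41650 - 1009/20490 = -853409509/20490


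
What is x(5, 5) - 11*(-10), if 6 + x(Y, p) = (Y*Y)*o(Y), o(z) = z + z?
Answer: 354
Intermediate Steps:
o(z) = 2*z
x(Y, p) = -6 + 2*Y³ (x(Y, p) = -6 + (Y*Y)*(2*Y) = -6 + Y²*(2*Y) = -6 + 2*Y³)
x(5, 5) - 11*(-10) = (-6 + 2*5³) - 11*(-10) = (-6 + 2*125) + 110 = (-6 + 250) + 110 = 244 + 110 = 354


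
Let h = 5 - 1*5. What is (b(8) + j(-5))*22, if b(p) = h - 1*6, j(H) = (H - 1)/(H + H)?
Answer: -594/5 ≈ -118.80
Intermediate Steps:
h = 0 (h = 5 - 5 = 0)
j(H) = (-1 + H)/(2*H) (j(H) = (-1 + H)/((2*H)) = (-1 + H)*(1/(2*H)) = (-1 + H)/(2*H))
b(p) = -6 (b(p) = 0 - 1*6 = 0 - 6 = -6)
(b(8) + j(-5))*22 = (-6 + (½)*(-1 - 5)/(-5))*22 = (-6 + (½)*(-⅕)*(-6))*22 = (-6 + ⅗)*22 = -27/5*22 = -594/5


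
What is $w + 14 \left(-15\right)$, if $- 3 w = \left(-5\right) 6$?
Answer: $-200$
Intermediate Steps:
$w = 10$ ($w = - \frac{\left(-5\right) 6}{3} = \left(- \frac{1}{3}\right) \left(-30\right) = 10$)
$w + 14 \left(-15\right) = 10 + 14 \left(-15\right) = 10 - 210 = -200$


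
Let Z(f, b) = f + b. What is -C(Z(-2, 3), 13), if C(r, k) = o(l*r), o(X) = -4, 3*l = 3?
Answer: 4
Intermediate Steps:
l = 1 (l = (1/3)*3 = 1)
Z(f, b) = b + f
C(r, k) = -4
-C(Z(-2, 3), 13) = -1*(-4) = 4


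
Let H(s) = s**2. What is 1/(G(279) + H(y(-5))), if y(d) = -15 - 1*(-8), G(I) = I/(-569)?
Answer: 569/27602 ≈ 0.020614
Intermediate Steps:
G(I) = -I/569 (G(I) = I*(-1/569) = -I/569)
y(d) = -7 (y(d) = -15 + 8 = -7)
1/(G(279) + H(y(-5))) = 1/(-1/569*279 + (-7)**2) = 1/(-279/569 + 49) = 1/(27602/569) = 569/27602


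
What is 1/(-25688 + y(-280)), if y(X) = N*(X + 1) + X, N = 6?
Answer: -1/27642 ≈ -3.6177e-5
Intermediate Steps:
y(X) = 6 + 7*X (y(X) = 6*(X + 1) + X = 6*(1 + X) + X = (6 + 6*X) + X = 6 + 7*X)
1/(-25688 + y(-280)) = 1/(-25688 + (6 + 7*(-280))) = 1/(-25688 + (6 - 1960)) = 1/(-25688 - 1954) = 1/(-27642) = -1/27642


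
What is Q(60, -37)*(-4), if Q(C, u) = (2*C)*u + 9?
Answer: 17724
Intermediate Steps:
Q(C, u) = 9 + 2*C*u (Q(C, u) = 2*C*u + 9 = 9 + 2*C*u)
Q(60, -37)*(-4) = (9 + 2*60*(-37))*(-4) = (9 - 4440)*(-4) = -4431*(-4) = 17724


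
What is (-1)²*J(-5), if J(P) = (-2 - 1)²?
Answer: 9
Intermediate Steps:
J(P) = 9 (J(P) = (-3)² = 9)
(-1)²*J(-5) = (-1)²*9 = 1*9 = 9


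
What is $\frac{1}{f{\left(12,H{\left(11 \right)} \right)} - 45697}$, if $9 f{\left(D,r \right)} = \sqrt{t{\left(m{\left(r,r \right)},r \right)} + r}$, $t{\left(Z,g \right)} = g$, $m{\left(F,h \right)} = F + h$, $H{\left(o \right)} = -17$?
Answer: $- \frac{3701457}{169145480563} - \frac{9 i \sqrt{34}}{169145480563} \approx -2.1883 \cdot 10^{-5} - 3.1026 \cdot 10^{-10} i$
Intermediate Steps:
$f{\left(D,r \right)} = \frac{\sqrt{2} \sqrt{r}}{9}$ ($f{\left(D,r \right)} = \frac{\sqrt{r + r}}{9} = \frac{\sqrt{2 r}}{9} = \frac{\sqrt{2} \sqrt{r}}{9}$)
$\frac{1}{f{\left(12,H{\left(11 \right)} \right)} - 45697} = \frac{1}{\frac{\sqrt{2} \sqrt{-17}}{9} - 45697} = \frac{1}{\frac{\sqrt{2} i \sqrt{17}}{9} - 45697} = \frac{1}{\frac{i \sqrt{34}}{9} - 45697} = \frac{1}{-45697 + \frac{i \sqrt{34}}{9}}$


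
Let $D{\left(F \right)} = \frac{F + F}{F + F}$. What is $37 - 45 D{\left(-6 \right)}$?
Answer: $-8$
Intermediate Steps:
$D{\left(F \right)} = 1$ ($D{\left(F \right)} = \frac{2 F}{2 F} = 2 F \frac{1}{2 F} = 1$)
$37 - 45 D{\left(-6 \right)} = 37 - 45 = -8$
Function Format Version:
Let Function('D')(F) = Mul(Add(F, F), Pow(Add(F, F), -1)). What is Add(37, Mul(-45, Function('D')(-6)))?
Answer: -8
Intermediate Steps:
Function('D')(F) = 1 (Function('D')(F) = Mul(Mul(2, F), Pow(Mul(2, F), -1)) = Mul(Mul(2, F), Mul(Rational(1, 2), Pow(F, -1))) = 1)
Add(37, Mul(-45, Function('D')(-6))) = Add(37, Mul(-45, 1)) = Add(37, -45) = -8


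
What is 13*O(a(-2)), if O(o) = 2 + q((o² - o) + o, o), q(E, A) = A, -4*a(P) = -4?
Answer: 39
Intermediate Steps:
a(P) = 1 (a(P) = -¼*(-4) = 1)
O(o) = 2 + o
13*O(a(-2)) = 13*(2 + 1) = 13*3 = 39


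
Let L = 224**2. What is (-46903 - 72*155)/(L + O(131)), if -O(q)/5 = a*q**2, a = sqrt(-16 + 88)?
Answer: 364171136/65947778353 + 14946287145*sqrt(2)/263791113412 ≈ 0.085651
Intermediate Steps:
a = 6*sqrt(2) (a = sqrt(72) = 6*sqrt(2) ≈ 8.4853)
O(q) = -30*sqrt(2)*q**2 (O(q) = -5*6*sqrt(2)*q**2 = -30*sqrt(2)*q**2)
L = 50176
(-46903 - 72*155)/(L + O(131)) = (-46903 - 72*155)/(50176 - 30*sqrt(2)*131**2) = (-46903 - 11160)/(50176 - 30*sqrt(2)*17161) = -58063/(50176 - 514830*sqrt(2))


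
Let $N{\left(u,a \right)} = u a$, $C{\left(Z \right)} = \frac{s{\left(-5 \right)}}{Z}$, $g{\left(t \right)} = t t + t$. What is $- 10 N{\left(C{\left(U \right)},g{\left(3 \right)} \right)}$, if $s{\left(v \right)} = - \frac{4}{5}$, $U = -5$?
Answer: $- \frac{96}{5} \approx -19.2$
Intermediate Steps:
$s{\left(v \right)} = - \frac{4}{5}$ ($s{\left(v \right)} = \left(-4\right) \frac{1}{5} = - \frac{4}{5}$)
$g{\left(t \right)} = t + t^{2}$ ($g{\left(t \right)} = t^{2} + t = t + t^{2}$)
$C{\left(Z \right)} = - \frac{4}{5 Z}$
$N{\left(u,a \right)} = a u$
$- 10 N{\left(C{\left(U \right)},g{\left(3 \right)} \right)} = - 10 \cdot 3 \left(1 + 3\right) \left(- \frac{4}{5 \left(-5\right)}\right) = - 10 \cdot 3 \cdot 4 \left(\left(- \frac{4}{5}\right) \left(- \frac{1}{5}\right)\right) = - 10 \cdot 12 \cdot \frac{4}{25} = \left(-10\right) \frac{48}{25} = - \frac{96}{5}$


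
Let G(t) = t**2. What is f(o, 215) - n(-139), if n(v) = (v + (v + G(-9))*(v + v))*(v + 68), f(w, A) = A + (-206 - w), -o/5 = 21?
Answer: 1135049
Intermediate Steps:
o = -105 (o = -5*21 = -105)
f(w, A) = -206 + A - w
n(v) = (68 + v)*(v + 2*v*(81 + v)) (n(v) = (v + (v + (-9)**2)*(v + v))*(v + 68) = (v + (v + 81)*(2*v))*(68 + v) = (v + (81 + v)*(2*v))*(68 + v) = (v + 2*v*(81 + v))*(68 + v) = (68 + v)*(v + 2*v*(81 + v)))
f(o, 215) - n(-139) = (-206 + 215 - 1*(-105)) - (-139)*(11084 + 2*(-139)**2 + 299*(-139)) = (-206 + 215 + 105) - (-139)*(11084 + 2*19321 - 41561) = 114 - (-139)*(11084 + 38642 - 41561) = 114 - (-139)*8165 = 114 - 1*(-1134935) = 114 + 1134935 = 1135049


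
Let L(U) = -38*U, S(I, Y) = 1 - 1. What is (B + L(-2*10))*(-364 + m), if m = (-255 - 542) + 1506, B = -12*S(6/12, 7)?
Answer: 262200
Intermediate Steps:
S(I, Y) = 0
B = 0 (B = -12*0 = 0)
m = 709 (m = -797 + 1506 = 709)
(B + L(-2*10))*(-364 + m) = (0 - (-76)*10)*(-364 + 709) = (0 - 38*(-20))*345 = (0 + 760)*345 = 760*345 = 262200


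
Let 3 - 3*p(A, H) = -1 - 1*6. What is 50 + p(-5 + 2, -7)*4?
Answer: 190/3 ≈ 63.333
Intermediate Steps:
p(A, H) = 10/3 (p(A, H) = 1 - (-1 - 1*6)/3 = 1 - (-1 - 6)/3 = 1 - ⅓*(-7) = 1 + 7/3 = 10/3)
50 + p(-5 + 2, -7)*4 = 50 + (10/3)*4 = 50 + 40/3 = 190/3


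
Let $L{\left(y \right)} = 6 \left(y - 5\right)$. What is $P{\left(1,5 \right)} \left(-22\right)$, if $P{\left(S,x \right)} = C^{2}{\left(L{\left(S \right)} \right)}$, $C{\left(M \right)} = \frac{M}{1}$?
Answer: $-12672$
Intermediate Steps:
$L{\left(y \right)} = -30 + 6 y$ ($L{\left(y \right)} = 6 \left(-5 + y\right) = -30 + 6 y$)
$C{\left(M \right)} = M$ ($C{\left(M \right)} = M 1 = M$)
$P{\left(S,x \right)} = \left(-30 + 6 S\right)^{2}$
$P{\left(1,5 \right)} \left(-22\right) = 36 \left(-5 + 1\right)^{2} \left(-22\right) = 36 \left(-4\right)^{2} \left(-22\right) = 36 \cdot 16 \left(-22\right) = 576 \left(-22\right) = -12672$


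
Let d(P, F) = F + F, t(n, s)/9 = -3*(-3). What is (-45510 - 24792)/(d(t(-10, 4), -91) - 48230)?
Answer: 35151/24206 ≈ 1.4522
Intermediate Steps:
t(n, s) = 81 (t(n, s) = 9*(-3*(-3)) = 9*9 = 81)
d(P, F) = 2*F
(-45510 - 24792)/(d(t(-10, 4), -91) - 48230) = (-45510 - 24792)/(2*(-91) - 48230) = -70302/(-182 - 48230) = -70302/(-48412) = -70302*(-1/48412) = 35151/24206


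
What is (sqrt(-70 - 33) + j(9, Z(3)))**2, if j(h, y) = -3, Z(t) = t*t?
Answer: (3 - I*sqrt(103))**2 ≈ -94.0 - 60.893*I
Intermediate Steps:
Z(t) = t**2
(sqrt(-70 - 33) + j(9, Z(3)))**2 = (sqrt(-70 - 33) - 3)**2 = (sqrt(-103) - 3)**2 = (I*sqrt(103) - 3)**2 = (-3 + I*sqrt(103))**2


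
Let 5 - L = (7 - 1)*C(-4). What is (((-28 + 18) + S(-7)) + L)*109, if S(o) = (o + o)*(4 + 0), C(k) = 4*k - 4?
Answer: 6431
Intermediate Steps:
C(k) = -4 + 4*k
S(o) = 8*o (S(o) = (2*o)*4 = 8*o)
L = 125 (L = 5 - (7 - 1)*(-4 + 4*(-4)) = 5 - 6*(-4 - 16) = 5 - 6*(-20) = 5 - 1*(-120) = 5 + 120 = 125)
(((-28 + 18) + S(-7)) + L)*109 = (((-28 + 18) + 8*(-7)) + 125)*109 = ((-10 - 56) + 125)*109 = (-66 + 125)*109 = 59*109 = 6431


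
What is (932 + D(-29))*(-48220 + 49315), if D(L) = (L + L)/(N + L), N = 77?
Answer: 8153735/8 ≈ 1.0192e+6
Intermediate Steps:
D(L) = 2*L/(77 + L) (D(L) = (L + L)/(77 + L) = (2*L)/(77 + L) = 2*L/(77 + L))
(932 + D(-29))*(-48220 + 49315) = (932 + 2*(-29)/(77 - 29))*(-48220 + 49315) = (932 + 2*(-29)/48)*1095 = (932 + 2*(-29)*(1/48))*1095 = (932 - 29/24)*1095 = (22339/24)*1095 = 8153735/8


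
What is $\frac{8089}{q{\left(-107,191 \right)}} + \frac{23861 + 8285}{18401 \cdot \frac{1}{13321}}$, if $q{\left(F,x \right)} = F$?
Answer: $\frac{45670358973}{1968907} \approx 23196.0$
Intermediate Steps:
$\frac{8089}{q{\left(-107,191 \right)}} + \frac{23861 + 8285}{18401 \cdot \frac{1}{13321}} = \frac{8089}{-107} + \frac{23861 + 8285}{18401 \cdot \frac{1}{13321}} = 8089 \left(- \frac{1}{107}\right) + \frac{32146}{18401 \cdot \frac{1}{13321}} = - \frac{8089}{107} + \frac{32146}{\frac{18401}{13321}} = - \frac{8089}{107} + 32146 \cdot \frac{13321}{18401} = - \frac{8089}{107} + \frac{428216866}{18401} = \frac{45670358973}{1968907}$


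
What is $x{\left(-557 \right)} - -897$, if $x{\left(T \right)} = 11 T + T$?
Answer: $-5787$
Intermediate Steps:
$x{\left(T \right)} = 12 T$
$x{\left(-557 \right)} - -897 = 12 \left(-557\right) - -897 = -6684 + 897 = -5787$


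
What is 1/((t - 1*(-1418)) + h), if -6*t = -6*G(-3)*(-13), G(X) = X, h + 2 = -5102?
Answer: -1/3647 ≈ -0.00027420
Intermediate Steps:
h = -5104 (h = -2 - 5102 = -5104)
t = 39 (t = -(-6*(-3))*(-13)/6 = -3*(-13) = -⅙*(-234) = 39)
1/((t - 1*(-1418)) + h) = 1/((39 - 1*(-1418)) - 5104) = 1/((39 + 1418) - 5104) = 1/(1457 - 5104) = 1/(-3647) = -1/3647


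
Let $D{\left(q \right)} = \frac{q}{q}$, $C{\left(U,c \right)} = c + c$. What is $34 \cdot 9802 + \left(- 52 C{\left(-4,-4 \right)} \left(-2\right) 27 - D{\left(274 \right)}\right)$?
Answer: $310803$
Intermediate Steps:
$C{\left(U,c \right)} = 2 c$
$D{\left(q \right)} = 1$
$34 \cdot 9802 + \left(- 52 C{\left(-4,-4 \right)} \left(-2\right) 27 - D{\left(274 \right)}\right) = 34 \cdot 9802 + \left(- 52 \cdot 2 \left(-4\right) \left(-2\right) 27 - 1\right) = 333268 + \left(- 52 \left(\left(-8\right) \left(-2\right)\right) 27 - 1\right) = 333268 + \left(\left(-52\right) 16 \cdot 27 - 1\right) = 333268 - 22465 = 310803$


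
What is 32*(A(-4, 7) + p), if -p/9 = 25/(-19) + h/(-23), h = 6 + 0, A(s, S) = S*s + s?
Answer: -249056/437 ≈ -569.92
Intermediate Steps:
A(s, S) = s + S*s
h = 6
p = 6201/437 (p = -9*(25/(-19) + 6/(-23)) = -9*(25*(-1/19) + 6*(-1/23)) = -9*(-25/19 - 6/23) = -9*(-689/437) = 6201/437 ≈ 14.190)
32*(A(-4, 7) + p) = 32*(-4*(1 + 7) + 6201/437) = 32*(-4*8 + 6201/437) = 32*(-32 + 6201/437) = 32*(-7783/437) = -249056/437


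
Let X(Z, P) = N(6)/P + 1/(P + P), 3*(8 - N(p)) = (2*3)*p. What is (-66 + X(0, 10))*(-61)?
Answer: 80947/20 ≈ 4047.4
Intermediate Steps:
N(p) = 8 - 2*p (N(p) = 8 - 2*3*p/3 = 8 - 2*p)
X(Z, P) = -7/(2*P) (X(Z, P) = (8 - 2*6)/P + 1/(P + P) = (8 - 12)/P + 1/(2*P) = -4/P + 1*(1/(2*P)) = -4/P + 1/(2*P) = -7/(2*P))
(-66 + X(0, 10))*(-61) = (-66 - 7/2/10)*(-61) = (-66 - 7/2*⅒)*(-61) = (-66 - 7/20)*(-61) = -1327/20*(-61) = 80947/20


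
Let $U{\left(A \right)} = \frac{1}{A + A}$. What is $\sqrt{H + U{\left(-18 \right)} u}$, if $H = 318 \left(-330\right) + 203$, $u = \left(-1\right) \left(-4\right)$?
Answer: $\frac{i \sqrt{942634}}{3} \approx 323.63 i$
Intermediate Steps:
$U{\left(A \right)} = \frac{1}{2 A}$
$u = 4$
$H = -104737$ ($H = -104940 + 203 = -104737$)
$\sqrt{H + U{\left(-18 \right)} u} = \sqrt{-104737 + \frac{1}{2 \left(-18\right)} 4} = \sqrt{-104737 + \frac{1}{2} \left(- \frac{1}{18}\right) 4} = \sqrt{-104737 - \frac{1}{9}} = \sqrt{- \frac{942634}{9}} = \frac{i \sqrt{942634}}{3}$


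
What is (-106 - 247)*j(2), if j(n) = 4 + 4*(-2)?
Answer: 1412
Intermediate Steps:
j(n) = -4 (j(n) = 4 - 8 = -4)
(-106 - 247)*j(2) = (-106 - 247)*(-4) = -353*(-4) = 1412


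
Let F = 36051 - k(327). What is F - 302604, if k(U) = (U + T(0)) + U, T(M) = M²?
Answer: -267207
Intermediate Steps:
k(U) = 2*U (k(U) = (U + 0²) + U = (U + 0) + U = U + U = 2*U)
F = 35397 (F = 36051 - 2*327 = 36051 - 1*654 = 36051 - 654 = 35397)
F - 302604 = 35397 - 302604 = -267207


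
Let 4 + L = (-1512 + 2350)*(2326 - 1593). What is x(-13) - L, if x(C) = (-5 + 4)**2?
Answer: -614249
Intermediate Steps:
L = 614250 (L = -4 + (-1512 + 2350)*(2326 - 1593) = -4 + 838*733 = -4 + 614254 = 614250)
x(C) = 1 (x(C) = (-1)**2 = 1)
x(-13) - L = 1 - 1*614250 = 1 - 614250 = -614249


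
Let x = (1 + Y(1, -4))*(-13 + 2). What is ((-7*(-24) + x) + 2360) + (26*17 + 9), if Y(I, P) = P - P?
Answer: 2968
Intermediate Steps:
Y(I, P) = 0
x = -11 (x = (1 + 0)*(-13 + 2) = 1*(-11) = -11)
((-7*(-24) + x) + 2360) + (26*17 + 9) = ((-7*(-24) - 11) + 2360) + (26*17 + 9) = ((168 - 11) + 2360) + (442 + 9) = (157 + 2360) + 451 = 2517 + 451 = 2968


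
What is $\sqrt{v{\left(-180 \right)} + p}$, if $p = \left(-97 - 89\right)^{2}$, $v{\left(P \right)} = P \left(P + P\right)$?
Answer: $6 \sqrt{2761} \approx 315.27$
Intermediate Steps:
$v{\left(P \right)} = 2 P^{2}$ ($v{\left(P \right)} = P 2 P = 2 P^{2}$)
$p = 34596$ ($p = \left(-186\right)^{2} = 34596$)
$\sqrt{v{\left(-180 \right)} + p} = \sqrt{2 \left(-180\right)^{2} + 34596} = \sqrt{2 \cdot 32400 + 34596} = \sqrt{64800 + 34596} = \sqrt{99396} = 6 \sqrt{2761}$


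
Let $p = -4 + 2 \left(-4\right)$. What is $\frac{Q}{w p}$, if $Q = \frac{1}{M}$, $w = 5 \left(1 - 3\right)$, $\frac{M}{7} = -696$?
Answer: $- \frac{1}{584640} \approx -1.7105 \cdot 10^{-6}$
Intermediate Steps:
$M = -4872$ ($M = 7 \left(-696\right) = -4872$)
$p = -12$ ($p = -4 - 8 = -12$)
$w = -10$ ($w = 5 \left(-2\right) = -10$)
$Q = - \frac{1}{4872}$ ($Q = \frac{1}{-4872} = - \frac{1}{4872} \approx -0.00020525$)
$\frac{Q}{w p} = - \frac{1}{4872 \left(\left(-10\right) \left(-12\right)\right)} = - \frac{1}{4872 \cdot 120} = \left(- \frac{1}{4872}\right) \frac{1}{120} = - \frac{1}{584640}$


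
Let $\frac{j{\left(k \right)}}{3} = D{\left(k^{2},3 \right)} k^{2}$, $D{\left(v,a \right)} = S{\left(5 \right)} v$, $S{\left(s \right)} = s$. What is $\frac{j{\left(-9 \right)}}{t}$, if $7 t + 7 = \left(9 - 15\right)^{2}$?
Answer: $\frac{688905}{29} \approx 23755.0$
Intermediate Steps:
$t = \frac{29}{7}$ ($t = -1 + \frac{\left(9 - 15\right)^{2}}{7} = -1 + \frac{\left(-6\right)^{2}}{7} = -1 + \frac{1}{7} \cdot 36 = -1 + \frac{36}{7} = \frac{29}{7} \approx 4.1429$)
$D{\left(v,a \right)} = 5 v$
$j{\left(k \right)} = 15 k^{4}$ ($j{\left(k \right)} = 3 \cdot 5 k^{2} k^{2} = 3 \cdot 5 k^{4} = 15 k^{4}$)
$\frac{j{\left(-9 \right)}}{t} = \frac{15 \left(-9\right)^{4}}{\frac{29}{7}} = 15 \cdot 6561 \cdot \frac{7}{29} = 98415 \cdot \frac{7}{29} = \frac{688905}{29}$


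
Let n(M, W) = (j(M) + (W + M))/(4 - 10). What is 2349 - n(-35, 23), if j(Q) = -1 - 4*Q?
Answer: 14221/6 ≈ 2370.2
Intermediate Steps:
n(M, W) = 1/6 + M/2 - W/6 (n(M, W) = ((-1 - 4*M) + (W + M))/(4 - 10) = ((-1 - 4*M) + (M + W))/(-6) = (-1 + W - 3*M)*(-1/6) = 1/6 + M/2 - W/6)
2349 - n(-35, 23) = 2349 - (1/6 + (1/2)*(-35) - 1/6*23) = 2349 - (1/6 - 35/2 - 23/6) = 2349 - 1*(-127/6) = 2349 + 127/6 = 14221/6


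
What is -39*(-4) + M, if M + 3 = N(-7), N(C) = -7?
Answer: 146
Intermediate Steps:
M = -10 (M = -3 - 7 = -10)
-39*(-4) + M = -39*(-4) - 10 = 156 - 10 = 146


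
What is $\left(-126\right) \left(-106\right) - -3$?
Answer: $13359$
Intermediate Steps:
$\left(-126\right) \left(-106\right) - -3 = 13356 + \left(-11 + 14\right) = 13356 + 3 = 13359$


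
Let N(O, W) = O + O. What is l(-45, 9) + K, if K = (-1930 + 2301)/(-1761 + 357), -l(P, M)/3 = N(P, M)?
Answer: 378709/1404 ≈ 269.74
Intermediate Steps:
N(O, W) = 2*O
l(P, M) = -6*P
K = -371/1404 (K = 371/(-1404) = 371*(-1/1404) = -371/1404 ≈ -0.26425)
l(-45, 9) + K = -6*(-45) - 371/1404 = 270 - 371/1404 = 378709/1404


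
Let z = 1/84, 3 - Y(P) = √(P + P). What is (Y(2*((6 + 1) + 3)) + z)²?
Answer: 346249/7056 - 253*√10/21 ≈ 10.974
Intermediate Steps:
Y(P) = 3 - √2*√P (Y(P) = 3 - √(P + P) = 3 - √(2*P) = 3 - √2*√P)
z = 1/84 ≈ 0.011905
(Y(2*((6 + 1) + 3)) + z)² = ((3 - √2*√(2*((6 + 1) + 3))) + 1/84)² = ((3 - √2*√(2*(7 + 3))) + 1/84)² = ((3 - √2*√(2*10)) + 1/84)² = ((3 - √2*√20) + 1/84)² = ((3 - √2*2*√5) + 1/84)² = ((3 - 2*√10) + 1/84)² = (253/84 - 2*√10)²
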